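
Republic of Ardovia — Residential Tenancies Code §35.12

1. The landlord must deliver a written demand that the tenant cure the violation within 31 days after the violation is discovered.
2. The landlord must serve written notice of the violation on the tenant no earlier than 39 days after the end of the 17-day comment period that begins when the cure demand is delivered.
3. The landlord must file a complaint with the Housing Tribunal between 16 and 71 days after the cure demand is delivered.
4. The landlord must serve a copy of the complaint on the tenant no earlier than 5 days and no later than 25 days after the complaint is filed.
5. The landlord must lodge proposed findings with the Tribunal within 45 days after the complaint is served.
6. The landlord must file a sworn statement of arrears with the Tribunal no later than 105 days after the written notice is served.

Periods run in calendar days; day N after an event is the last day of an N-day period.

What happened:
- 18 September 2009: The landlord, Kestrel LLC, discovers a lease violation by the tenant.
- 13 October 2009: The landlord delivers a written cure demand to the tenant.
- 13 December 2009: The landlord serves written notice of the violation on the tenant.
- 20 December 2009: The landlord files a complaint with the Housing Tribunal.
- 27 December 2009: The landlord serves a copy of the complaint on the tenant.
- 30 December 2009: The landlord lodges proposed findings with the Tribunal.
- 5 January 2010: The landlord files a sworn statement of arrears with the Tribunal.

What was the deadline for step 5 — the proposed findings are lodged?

10 February 2010

Step 5 runs from 27 December 2009, when the complaint is served. 45 days after 27 December 2009 is 10 February 2010.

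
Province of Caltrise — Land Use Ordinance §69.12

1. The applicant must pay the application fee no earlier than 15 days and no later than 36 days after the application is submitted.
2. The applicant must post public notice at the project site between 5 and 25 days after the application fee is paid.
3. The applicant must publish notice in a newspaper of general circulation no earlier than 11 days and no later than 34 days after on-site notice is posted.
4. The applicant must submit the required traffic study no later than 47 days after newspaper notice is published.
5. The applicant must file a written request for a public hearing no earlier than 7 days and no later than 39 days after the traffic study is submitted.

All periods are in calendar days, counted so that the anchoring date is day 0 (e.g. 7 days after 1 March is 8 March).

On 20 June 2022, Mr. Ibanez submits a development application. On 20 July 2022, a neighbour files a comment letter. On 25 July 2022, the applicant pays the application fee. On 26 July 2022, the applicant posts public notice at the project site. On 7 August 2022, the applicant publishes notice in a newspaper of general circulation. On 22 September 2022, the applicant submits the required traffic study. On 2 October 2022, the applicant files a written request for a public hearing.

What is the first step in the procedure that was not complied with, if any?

Step 2

Step 1: the window is 15–36 days after 20 June 2022 (when the application is submitted), so 5 July 2022 through 26 July 2022; done 25 July 2022, which is between those dates.
Step 2: the window is 5–25 days after 25 July 2022 (when the application fee is paid), so 30 July 2022 through 19 August 2022; 26 July 2022 is 4 days too early.
The procedure was therefore not followed at step 2.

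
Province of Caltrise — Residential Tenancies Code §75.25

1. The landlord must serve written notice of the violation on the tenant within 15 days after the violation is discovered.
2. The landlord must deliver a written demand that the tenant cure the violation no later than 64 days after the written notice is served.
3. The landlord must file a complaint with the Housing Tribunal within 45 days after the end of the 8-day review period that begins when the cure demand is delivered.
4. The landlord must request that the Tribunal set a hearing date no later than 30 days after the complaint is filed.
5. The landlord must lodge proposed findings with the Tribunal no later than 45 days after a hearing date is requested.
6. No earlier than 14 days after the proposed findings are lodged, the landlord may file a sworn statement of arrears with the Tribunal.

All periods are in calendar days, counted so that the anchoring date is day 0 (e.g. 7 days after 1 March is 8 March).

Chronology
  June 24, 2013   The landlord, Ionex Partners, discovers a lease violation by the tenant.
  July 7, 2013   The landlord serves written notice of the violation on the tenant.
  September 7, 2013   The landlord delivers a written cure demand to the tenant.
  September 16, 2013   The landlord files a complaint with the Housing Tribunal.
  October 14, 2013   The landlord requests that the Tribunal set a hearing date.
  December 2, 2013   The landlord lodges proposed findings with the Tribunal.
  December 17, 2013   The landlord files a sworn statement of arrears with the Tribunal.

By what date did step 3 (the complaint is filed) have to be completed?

October 30, 2013

The cure demand is delivered on September 7, 2013; the 8-day review period therefore ends September 15, 2013, and step 3 runs from that date. 45 days after September 15, 2013 is October 30, 2013.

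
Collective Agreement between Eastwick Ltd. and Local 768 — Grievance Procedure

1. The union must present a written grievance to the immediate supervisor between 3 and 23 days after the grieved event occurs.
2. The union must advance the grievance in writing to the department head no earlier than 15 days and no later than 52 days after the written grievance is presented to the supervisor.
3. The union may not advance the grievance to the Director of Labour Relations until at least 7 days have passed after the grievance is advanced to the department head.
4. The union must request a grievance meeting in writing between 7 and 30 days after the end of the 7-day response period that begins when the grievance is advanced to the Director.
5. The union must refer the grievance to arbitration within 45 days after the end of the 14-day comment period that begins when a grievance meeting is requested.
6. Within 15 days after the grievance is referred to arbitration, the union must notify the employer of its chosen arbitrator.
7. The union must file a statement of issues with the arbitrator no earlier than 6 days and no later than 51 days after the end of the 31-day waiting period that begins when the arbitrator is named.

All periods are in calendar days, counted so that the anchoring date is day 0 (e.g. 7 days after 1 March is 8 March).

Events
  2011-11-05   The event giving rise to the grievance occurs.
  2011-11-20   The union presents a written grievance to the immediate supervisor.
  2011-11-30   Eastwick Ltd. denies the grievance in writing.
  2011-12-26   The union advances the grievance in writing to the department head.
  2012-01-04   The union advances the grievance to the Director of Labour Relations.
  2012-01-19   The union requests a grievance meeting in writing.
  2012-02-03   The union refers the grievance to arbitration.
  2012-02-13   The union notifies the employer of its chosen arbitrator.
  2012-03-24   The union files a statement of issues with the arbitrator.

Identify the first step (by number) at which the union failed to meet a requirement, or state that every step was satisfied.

None — every step was satisfied

(1) the permitted window runs from 2011-11-05 + 3 = 2011-11-08 to 2011-11-05 + 23 = 2011-11-28; done 2011-11-20 — within the window.
(2) the permitted window runs from 2011-11-20 + 15 = 2011-12-05 to 2011-11-20 + 52 = 2012-01-11; done 2011-12-26 — within the window.
(3) permitted from 2011-12-26 + 7 days = 2012-01-02 onward; 2012-01-04 is on or after that date.
(4) the permitted window runs from 2012-01-11 + 7 = 2012-01-18 to 2012-01-11 + 30 = 2012-02-10; 2012-01-19 falls inside that range.
(5) due by 2012-02-02 + 45 days = 2012-03-18; done 2012-02-03 — timely.
(6) due by 2012-02-03 + 15 days = 2012-02-18; done 2012-02-13 — timely.
(7) the permitted window runs from 2012-03-15 + 6 = 2012-03-21 to 2012-03-15 + 51 = 2012-05-05; done 2012-03-24 — within the window.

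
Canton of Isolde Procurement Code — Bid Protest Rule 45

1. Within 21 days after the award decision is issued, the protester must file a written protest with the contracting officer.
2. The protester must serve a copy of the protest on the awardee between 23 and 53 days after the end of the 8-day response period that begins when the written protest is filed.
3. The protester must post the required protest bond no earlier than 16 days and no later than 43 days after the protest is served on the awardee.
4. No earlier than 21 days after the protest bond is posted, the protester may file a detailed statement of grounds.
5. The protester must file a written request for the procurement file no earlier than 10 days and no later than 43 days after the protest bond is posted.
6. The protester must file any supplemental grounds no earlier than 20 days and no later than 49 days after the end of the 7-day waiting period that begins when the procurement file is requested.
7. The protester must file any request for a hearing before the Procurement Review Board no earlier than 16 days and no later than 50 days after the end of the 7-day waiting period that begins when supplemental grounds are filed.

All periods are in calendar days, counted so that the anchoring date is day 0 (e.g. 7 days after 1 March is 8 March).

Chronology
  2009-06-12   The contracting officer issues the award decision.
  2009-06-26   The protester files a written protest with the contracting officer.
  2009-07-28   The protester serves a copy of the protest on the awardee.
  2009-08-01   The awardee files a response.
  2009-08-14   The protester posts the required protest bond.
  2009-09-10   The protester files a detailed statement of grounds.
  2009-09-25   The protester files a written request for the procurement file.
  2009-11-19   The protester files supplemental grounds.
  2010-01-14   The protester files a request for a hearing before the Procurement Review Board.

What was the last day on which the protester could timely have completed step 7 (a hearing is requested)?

2010-01-15

Supplemental grounds are filed on 2009-11-19; the 7-day waiting period therefore ends 2009-11-26, and step 7 runs from that date. The window is 16–50 days after 2009-11-26; it closes on 2010-01-15.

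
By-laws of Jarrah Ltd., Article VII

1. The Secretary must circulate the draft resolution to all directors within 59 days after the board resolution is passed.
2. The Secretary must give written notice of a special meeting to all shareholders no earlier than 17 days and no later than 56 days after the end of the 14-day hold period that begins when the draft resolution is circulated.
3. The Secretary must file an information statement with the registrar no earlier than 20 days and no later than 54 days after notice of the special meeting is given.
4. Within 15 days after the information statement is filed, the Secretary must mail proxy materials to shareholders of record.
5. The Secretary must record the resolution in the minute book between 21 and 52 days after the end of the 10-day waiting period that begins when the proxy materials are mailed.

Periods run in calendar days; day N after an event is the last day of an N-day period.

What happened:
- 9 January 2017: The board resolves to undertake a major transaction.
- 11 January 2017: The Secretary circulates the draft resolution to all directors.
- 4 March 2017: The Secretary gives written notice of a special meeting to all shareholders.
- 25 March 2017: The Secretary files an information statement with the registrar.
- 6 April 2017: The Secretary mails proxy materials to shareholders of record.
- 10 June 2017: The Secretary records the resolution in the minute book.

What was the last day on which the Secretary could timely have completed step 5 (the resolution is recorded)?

7 June 2017

The proxy materials are mailed on 6 April 2017; the 10-day waiting period therefore ends 16 April 2017, and step 5 runs from that date. The window is 21–52 days after 16 April 2017; it closes on 7 June 2017.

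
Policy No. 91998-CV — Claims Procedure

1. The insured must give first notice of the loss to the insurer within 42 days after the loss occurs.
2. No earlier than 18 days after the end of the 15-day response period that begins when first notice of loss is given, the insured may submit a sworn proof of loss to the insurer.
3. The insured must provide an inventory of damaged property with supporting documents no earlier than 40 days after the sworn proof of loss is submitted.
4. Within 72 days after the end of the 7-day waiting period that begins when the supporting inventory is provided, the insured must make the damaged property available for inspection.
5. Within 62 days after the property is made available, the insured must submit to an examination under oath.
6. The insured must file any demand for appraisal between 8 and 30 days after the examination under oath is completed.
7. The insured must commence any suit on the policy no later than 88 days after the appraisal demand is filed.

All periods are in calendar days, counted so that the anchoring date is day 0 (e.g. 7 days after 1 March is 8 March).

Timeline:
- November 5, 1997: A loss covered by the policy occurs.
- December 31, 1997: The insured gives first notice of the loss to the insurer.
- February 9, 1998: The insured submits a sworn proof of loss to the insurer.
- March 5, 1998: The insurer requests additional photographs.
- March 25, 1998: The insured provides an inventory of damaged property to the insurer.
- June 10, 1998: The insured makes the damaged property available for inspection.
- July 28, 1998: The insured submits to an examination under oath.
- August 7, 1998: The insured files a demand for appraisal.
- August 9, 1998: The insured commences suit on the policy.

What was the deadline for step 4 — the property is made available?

June 12, 1998

The supporting inventory is provided on March 25, 1998; the 7-day waiting period therefore ends April 1, 1998, and step 4 runs from that date. 72 days after April 1, 1998 is June 12, 1998.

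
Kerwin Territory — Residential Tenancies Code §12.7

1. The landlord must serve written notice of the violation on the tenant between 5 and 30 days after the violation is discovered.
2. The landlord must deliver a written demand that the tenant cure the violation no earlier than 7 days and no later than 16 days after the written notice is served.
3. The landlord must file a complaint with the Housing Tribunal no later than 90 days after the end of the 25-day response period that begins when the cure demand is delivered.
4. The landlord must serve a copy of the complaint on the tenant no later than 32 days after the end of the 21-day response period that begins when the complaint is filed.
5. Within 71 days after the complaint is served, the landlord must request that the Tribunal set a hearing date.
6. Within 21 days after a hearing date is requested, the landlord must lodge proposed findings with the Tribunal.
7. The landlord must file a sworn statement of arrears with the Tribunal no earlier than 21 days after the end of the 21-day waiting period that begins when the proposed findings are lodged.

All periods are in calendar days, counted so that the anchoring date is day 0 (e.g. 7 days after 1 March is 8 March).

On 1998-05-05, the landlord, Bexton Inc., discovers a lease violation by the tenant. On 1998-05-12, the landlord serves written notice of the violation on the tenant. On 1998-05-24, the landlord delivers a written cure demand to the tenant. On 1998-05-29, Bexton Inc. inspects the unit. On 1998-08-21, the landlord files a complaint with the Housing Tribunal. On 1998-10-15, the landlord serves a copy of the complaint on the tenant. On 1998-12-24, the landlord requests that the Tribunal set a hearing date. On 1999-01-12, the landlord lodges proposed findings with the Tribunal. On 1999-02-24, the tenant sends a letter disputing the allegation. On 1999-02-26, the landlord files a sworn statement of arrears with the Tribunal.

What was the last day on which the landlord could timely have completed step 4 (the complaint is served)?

1998-10-13

The complaint is filed on 1998-08-21; the 21-day response period therefore ends 1998-09-11, and step 4 runs from that date. 32 days after 1998-09-11 is 1998-10-13.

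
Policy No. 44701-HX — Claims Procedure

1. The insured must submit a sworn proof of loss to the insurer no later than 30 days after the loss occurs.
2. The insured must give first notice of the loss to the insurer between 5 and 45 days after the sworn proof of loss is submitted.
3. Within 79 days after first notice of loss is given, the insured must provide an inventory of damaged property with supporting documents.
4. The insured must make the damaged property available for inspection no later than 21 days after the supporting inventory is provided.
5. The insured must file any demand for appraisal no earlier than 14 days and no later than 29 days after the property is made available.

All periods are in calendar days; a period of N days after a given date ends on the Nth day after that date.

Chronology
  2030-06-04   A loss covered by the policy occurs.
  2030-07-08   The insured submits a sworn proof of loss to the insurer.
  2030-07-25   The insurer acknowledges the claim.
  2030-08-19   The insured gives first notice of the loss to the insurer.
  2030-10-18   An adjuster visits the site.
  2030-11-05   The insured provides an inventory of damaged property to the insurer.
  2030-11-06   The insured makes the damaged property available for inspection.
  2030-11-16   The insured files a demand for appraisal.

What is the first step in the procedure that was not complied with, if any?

Step 1

(1) due by 2030-06-04 + 30 days = 2030-07-04; done 2030-07-08 — 4 days late.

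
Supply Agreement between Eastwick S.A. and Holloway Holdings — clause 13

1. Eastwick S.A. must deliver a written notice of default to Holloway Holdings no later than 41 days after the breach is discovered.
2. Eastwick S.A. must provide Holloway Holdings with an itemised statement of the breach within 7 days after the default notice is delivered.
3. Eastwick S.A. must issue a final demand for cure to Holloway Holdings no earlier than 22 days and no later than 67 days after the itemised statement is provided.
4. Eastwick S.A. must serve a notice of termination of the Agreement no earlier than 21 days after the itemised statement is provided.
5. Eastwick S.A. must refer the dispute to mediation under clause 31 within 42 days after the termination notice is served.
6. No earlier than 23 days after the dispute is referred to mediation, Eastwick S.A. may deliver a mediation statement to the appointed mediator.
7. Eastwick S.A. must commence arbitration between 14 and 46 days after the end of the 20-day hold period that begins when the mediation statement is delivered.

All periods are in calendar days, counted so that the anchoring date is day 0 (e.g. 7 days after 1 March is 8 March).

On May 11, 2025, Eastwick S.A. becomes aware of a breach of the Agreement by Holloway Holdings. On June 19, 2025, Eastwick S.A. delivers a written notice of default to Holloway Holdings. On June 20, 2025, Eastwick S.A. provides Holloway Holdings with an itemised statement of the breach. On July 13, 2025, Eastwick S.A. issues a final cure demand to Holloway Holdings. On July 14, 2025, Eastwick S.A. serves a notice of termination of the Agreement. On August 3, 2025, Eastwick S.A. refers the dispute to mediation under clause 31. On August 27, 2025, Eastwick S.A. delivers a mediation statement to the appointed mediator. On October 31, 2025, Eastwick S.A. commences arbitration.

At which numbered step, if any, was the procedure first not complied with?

None — every step was satisfied

Step 1 — counting 41 days from May 11, 2025 (when the breach is discovered) gives a deadline of June 21, 2025; June 19, 2025 is within that limit.
Step 2 — counting 7 days from June 19, 2025 (when the default notice is delivered) gives a deadline of June 26, 2025; completed June 20, 2025, before the deadline.
Step 3 — 22 and 67 days from June 20, 2025 (when the itemised statement is provided) are July 12, 2025 and August 26, 2025 respectively; done July 13, 2025, which is between those dates.
Step 4 — must wait 21 days from June 20, 2025 (when the itemised statement is provided), so not before July 11, 2025; done July 14, 2025 — permitted.
Step 5 — counting 42 days from July 14, 2025 (when the termination notice is served) gives a deadline of August 25, 2025; completed August 3, 2025, before the deadline.
Step 6 — must wait 23 days from August 3, 2025 (when the dispute is referred to mediation), so not before August 26, 2025; done August 27, 2025 — permitted.
Step 7 — 14 and 46 days from September 16, 2025 (end of the 20-day hold period, which began when the mediation statement is delivered on August 27, 2025) are September 30, 2025 and November 1, 2025 respectively; done October 31, 2025, which is between those dates.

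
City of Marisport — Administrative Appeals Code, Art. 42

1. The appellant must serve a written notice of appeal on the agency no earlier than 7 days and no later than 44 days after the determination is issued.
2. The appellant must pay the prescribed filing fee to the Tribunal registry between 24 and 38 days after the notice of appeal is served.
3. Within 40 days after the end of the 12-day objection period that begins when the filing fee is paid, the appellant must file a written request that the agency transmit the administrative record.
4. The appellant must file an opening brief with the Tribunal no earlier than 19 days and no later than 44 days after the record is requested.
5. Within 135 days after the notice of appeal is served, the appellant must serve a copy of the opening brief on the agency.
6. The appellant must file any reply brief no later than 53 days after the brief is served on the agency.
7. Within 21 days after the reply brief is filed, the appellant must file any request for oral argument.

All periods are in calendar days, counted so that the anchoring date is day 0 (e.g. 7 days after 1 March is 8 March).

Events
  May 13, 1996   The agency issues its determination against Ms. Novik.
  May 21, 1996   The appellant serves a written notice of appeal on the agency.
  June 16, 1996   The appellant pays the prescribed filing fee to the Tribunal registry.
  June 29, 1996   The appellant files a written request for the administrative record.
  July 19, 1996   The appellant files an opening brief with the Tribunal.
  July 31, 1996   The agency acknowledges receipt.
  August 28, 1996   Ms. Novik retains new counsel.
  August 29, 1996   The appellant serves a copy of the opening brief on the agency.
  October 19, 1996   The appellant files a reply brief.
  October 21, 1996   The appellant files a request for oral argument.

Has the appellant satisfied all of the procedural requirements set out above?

Yes

Step 1 — 7 and 44 days from May 13, 1996 (when the determination is issued) are May 20, 1996 and June 26, 1996 respectively; done May 21, 1996 — within the window.
Step 2 — 24 and 38 days from May 21, 1996 (when the notice of appeal is served) are June 14, 1996 and June 28, 1996 respectively; June 16, 1996 falls inside that range.
Step 3 — counting 40 days from June 28, 1996 (end of the 12-day objection period, which began when the filing fee is paid on June 16, 1996) gives a deadline of August 7, 1996; completed June 29, 1996, before the deadline.
Step 4 — 19 and 44 days from June 29, 1996 (when the record is requested) are July 18, 1996 and August 12, 1996 respectively; done July 19, 1996 — within the window.
Step 5 — counting 135 days from May 21, 1996 (when the notice of appeal is served) gives a deadline of October 3, 1996; done August 29, 1996 — timely.
Step 6 — counting 53 days from August 29, 1996 (when the brief is served on the agency) gives a deadline of October 21, 1996; completed October 19, 1996, before the deadline.
Step 7 — counting 21 days from October 19, 1996 (when the reply brief is filed) gives a deadline of November 9, 1996; done October 21, 1996 — timely.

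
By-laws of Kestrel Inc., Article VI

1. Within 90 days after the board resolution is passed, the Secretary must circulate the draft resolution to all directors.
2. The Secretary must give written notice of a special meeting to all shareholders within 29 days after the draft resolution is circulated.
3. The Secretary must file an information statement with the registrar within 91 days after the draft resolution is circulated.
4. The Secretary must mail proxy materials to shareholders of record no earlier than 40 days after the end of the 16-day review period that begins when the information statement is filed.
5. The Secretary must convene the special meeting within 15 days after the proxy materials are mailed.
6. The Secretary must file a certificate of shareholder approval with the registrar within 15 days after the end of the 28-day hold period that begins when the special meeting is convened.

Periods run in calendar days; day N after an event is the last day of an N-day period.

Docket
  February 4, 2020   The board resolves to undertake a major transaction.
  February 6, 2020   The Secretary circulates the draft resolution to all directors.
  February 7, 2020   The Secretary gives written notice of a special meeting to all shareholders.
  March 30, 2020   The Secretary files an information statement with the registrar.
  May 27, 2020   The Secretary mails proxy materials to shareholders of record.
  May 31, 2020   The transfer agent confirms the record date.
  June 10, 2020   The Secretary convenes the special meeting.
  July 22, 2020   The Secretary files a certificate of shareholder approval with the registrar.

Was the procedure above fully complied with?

Step 1 — counting 90 days from February 4, 2020 (when the board resolution is passed) gives a deadline of May 4, 2020; completed February 6, 2020, before the deadline.
Step 2 — counting 29 days from February 6, 2020 (when the draft resolution is circulated) gives a deadline of March 6, 2020; completed February 7, 2020, before the deadline.
Step 3 — counting 91 days from February 6, 2020 (when the draft resolution is circulated) gives a deadline of May 7, 2020; March 30, 2020 is within that limit.
Step 4 — must wait 40 days from April 15, 2020 (end of the 16-day review period, which began when the information statement is filed on March 30, 2020), so not before May 25, 2020; done May 27, 2020, after the minimum wait.
Step 5 — counting 15 days from May 27, 2020 (when the proxy materials are mailed) gives a deadline of June 11, 2020; completed June 10, 2020, before the deadline.
Step 6 — counting 15 days from July 8, 2020 (end of the 28-day hold period, which began when the special meeting is convened on June 10, 2020) gives a deadline of July 23, 2020; completed July 22, 2020, before the deadline.

Yes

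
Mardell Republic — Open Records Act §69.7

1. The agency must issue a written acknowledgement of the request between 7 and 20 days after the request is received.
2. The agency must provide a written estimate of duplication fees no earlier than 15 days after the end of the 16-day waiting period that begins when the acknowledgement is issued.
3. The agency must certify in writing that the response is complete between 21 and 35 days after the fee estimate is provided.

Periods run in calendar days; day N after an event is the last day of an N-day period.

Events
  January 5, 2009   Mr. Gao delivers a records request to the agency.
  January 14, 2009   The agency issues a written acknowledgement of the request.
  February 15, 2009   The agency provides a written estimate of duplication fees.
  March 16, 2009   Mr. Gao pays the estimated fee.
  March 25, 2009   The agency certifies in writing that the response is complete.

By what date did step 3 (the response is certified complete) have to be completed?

March 22, 2009

Step 3 runs from February 15, 2009, when the fee estimate is provided. The window is 21–35 days after February 15, 2009; it closes on March 22, 2009.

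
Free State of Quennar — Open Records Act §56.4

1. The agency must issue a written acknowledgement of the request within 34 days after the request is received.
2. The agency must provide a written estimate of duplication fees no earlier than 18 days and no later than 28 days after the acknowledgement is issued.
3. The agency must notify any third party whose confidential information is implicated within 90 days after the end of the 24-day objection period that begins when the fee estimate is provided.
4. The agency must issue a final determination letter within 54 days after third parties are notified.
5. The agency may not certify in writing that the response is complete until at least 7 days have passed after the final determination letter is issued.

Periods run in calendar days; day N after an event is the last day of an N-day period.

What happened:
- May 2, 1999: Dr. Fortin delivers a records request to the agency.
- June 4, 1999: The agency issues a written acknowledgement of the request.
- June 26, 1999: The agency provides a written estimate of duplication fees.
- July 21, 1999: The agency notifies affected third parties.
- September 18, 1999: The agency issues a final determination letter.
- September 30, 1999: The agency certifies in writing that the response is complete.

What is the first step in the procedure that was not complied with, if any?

Step 4

(1) due by May 2, 1999 + 34 days = June 5, 1999; completed June 4, 1999, before the deadline.
(2) the permitted window runs from June 4, 1999 + 18 = June 22, 1999 to June 4, 1999 + 28 = July 2, 1999; done June 26, 1999 — within the window.
(3) due by July 20, 1999 + 90 days = October 18, 1999; completed July 21, 1999, before the deadline.
(4) due by July 21, 1999 + 54 days = September 13, 1999; not done until September 18, 1999, 5 days after the deadline.
No need to go further; step 4 was not satisfied.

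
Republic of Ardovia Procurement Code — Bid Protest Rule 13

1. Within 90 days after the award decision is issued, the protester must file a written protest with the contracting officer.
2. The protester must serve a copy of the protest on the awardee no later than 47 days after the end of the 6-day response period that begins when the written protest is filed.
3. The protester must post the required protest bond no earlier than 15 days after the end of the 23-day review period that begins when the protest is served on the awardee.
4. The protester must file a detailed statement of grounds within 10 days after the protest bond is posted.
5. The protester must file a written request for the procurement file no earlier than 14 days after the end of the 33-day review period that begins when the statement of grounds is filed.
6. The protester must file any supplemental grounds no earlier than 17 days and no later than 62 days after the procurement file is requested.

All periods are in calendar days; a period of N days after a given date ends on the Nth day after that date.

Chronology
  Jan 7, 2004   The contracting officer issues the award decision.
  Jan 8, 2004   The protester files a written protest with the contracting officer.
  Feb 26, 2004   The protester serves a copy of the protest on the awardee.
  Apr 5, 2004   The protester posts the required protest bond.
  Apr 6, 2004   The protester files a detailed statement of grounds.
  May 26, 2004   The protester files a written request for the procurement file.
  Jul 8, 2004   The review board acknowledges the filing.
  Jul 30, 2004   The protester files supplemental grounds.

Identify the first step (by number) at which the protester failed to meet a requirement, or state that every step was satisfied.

(1) due by Jan 7, 2004 + 90 days = Apr 6, 2004; completed Jan 8, 2004, before the deadline.
(2) due by Jan 14, 2004 + 47 days = Mar 1, 2004; Feb 26, 2004 is within that limit.
(3) permitted from Mar 20, 2004 + 15 days = Apr 4, 2004 onward; Apr 5, 2004 is on or after that date.
(4) due by Apr 5, 2004 + 10 days = Apr 15, 2004; Apr 6, 2004 is within that limit.
(5) permitted from May 9, 2004 + 14 days = May 23, 2004 onward; done May 26, 2004, after the minimum wait.
(6) the permitted window runs from May 26, 2004 + 17 = Jun 12, 2004 to May 26, 2004 + 62 = Jul 27, 2004; Jul 30, 2004 is 3 days past the end of the window.
The analysis stops there.

Step 6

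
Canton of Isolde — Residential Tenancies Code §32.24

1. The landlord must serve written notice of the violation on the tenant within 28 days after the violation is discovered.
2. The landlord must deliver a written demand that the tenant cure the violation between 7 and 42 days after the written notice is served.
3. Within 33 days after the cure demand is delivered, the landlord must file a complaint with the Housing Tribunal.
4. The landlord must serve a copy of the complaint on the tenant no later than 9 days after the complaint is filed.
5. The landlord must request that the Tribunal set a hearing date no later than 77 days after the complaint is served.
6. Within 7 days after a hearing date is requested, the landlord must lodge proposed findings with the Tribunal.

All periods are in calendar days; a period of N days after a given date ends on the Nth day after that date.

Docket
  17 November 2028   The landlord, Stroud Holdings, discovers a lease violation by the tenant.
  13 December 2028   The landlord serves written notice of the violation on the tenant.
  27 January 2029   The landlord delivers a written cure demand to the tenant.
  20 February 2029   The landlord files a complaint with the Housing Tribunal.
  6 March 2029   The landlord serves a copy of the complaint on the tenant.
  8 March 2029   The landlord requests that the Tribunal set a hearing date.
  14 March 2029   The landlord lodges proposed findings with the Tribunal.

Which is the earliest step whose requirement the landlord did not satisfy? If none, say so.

Step 2

Step 1: 28 days after 17 November 2028 (when the violation is discovered) is 15 December 2028; completed 13 December 2028, before the deadline.
Step 2: the window is 7–42 days after 13 December 2028 (when the written notice is served), so 20 December 2028 through 24 January 2029; 27 January 2029 is 3 days past the end of the window.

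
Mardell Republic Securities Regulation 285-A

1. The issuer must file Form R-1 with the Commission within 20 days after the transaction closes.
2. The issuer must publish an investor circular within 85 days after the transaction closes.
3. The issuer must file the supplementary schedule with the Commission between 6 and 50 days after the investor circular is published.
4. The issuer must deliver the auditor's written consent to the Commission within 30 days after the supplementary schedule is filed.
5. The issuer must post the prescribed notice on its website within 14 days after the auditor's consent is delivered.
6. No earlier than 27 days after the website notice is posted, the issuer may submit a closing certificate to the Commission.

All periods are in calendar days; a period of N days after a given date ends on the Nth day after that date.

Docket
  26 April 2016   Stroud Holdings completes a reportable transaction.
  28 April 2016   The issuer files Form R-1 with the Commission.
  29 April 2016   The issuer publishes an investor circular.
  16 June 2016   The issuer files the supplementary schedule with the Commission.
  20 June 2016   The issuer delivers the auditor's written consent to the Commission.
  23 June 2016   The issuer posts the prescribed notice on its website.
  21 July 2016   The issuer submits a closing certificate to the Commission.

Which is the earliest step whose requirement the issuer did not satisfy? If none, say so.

(1) due by 26 April 2016 + 20 days = 16 May 2016; 28 April 2016 is within that limit.
(2) due by 26 April 2016 + 85 days = 20 July 2016; completed 29 April 2016, before the deadline.
(3) the permitted window runs from 29 April 2016 + 6 = 5 May 2016 to 29 April 2016 + 50 = 18 June 2016; 16 June 2016 falls inside that range.
(4) due by 16 June 2016 + 30 days = 16 July 2016; 20 June 2016 is within that limit.
(5) due by 20 June 2016 + 14 days = 4 July 2016; 23 June 2016 is within that limit.
(6) permitted from 23 June 2016 + 27 days = 20 July 2016 onward; done 21 July 2016, after the minimum wait.

None — every step was satisfied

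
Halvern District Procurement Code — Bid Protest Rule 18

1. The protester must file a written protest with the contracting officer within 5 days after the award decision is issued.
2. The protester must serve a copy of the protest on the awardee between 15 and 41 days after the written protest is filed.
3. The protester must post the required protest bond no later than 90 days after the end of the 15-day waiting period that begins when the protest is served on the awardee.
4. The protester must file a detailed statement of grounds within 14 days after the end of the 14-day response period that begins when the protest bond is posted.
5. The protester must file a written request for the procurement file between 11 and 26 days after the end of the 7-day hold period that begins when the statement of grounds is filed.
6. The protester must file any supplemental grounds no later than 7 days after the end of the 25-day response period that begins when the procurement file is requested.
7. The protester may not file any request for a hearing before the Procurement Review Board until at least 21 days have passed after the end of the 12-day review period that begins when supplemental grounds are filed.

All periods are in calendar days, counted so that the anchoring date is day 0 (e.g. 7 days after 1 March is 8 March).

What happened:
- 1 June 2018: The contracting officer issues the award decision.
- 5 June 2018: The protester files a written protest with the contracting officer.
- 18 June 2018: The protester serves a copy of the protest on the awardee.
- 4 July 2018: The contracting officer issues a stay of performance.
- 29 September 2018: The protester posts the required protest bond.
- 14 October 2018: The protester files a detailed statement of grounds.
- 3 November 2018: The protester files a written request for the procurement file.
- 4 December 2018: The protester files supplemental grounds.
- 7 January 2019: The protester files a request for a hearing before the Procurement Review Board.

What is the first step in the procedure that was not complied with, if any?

Step 1: 5 days after 1 June 2018 (when the award decision is issued) is 6 June 2018; completed 5 June 2018, before the deadline.
Step 2: the window is 15–41 days after 5 June 2018 (when the written protest is filed), so 20 June 2018 through 16 July 2018; 18 June 2018 is 2 days too early.
No need to go further; step 2 was not satisfied.

Step 2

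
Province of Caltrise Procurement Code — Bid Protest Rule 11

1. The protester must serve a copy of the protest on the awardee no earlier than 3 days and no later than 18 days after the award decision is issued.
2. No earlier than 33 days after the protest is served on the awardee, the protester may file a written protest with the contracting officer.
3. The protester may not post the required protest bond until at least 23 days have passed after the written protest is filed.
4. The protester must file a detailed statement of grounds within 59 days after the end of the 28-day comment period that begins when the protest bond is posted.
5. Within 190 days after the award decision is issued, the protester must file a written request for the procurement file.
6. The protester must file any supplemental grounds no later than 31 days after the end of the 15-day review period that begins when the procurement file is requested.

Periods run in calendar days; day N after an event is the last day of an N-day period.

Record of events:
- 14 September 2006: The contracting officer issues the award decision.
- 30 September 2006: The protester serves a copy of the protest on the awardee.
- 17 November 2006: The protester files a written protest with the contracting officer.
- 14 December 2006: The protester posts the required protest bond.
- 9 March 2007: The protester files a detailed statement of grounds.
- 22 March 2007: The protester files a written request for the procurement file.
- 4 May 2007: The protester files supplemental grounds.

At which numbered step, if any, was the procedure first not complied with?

Step 1 — 3 and 18 days from 14 September 2006 (when the award decision is issued) are 17 September 2006 and 2 October 2006 respectively; 30 September 2006 falls inside that range.
Step 2 — must wait 33 days from 30 September 2006 (when the protest is served on the awardee), so not before 2 November 2006; done 17 November 2006 — permitted.
Step 3 — must wait 23 days from 17 November 2006 (when the written protest is filed), so not before 10 December 2006; done 14 December 2006, after the minimum wait.
Step 4 — counting 59 days from 11 January 2007 (end of the 28-day comment period, which began when the protest bond is posted on 14 December 2006) gives a deadline of 11 March 2007; completed 9 March 2007, before the deadline.
Step 5 — counting 190 days from 14 September 2006 (when the award decision is issued) gives a deadline of 23 March 2007; done 22 March 2007 — timely.
Step 6 — counting 31 days from 6 April 2007 (end of the 15-day review period, which began when the procurement file is requested on 22 March 2007) gives a deadline of 7 May 2007; 4 May 2007 is within that limit.

None — every step was satisfied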